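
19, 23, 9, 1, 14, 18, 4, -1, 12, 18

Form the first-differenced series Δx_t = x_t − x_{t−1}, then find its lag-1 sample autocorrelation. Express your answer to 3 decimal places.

First differences Δx: 4, -14, -8, 13, 4, -14, -5, 13, 6
Mean of differences = -0.1111
Numerator Σ(Δx_t−Δx̄)(Δx_{t+1}−Δx̄) = 29.7654
Denominator Σ(Δx_t−Δx̄)² = 886.8889
r_1(Δx) = 29.7654 / 886.8889 = 0.034

0.034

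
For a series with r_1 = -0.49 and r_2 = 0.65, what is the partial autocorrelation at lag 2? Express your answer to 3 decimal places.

0.539

φ_{22} = (r_2 − r_1²) / (1 − r_1²)
r_1² = (-0.49)² = 0.2401
Numerator = 0.65 − 0.2401 = 0.4099; denominator = 1 − 0.2401 = 0.7599
φ_{22} = 0.4099 / 0.7599 = 0.539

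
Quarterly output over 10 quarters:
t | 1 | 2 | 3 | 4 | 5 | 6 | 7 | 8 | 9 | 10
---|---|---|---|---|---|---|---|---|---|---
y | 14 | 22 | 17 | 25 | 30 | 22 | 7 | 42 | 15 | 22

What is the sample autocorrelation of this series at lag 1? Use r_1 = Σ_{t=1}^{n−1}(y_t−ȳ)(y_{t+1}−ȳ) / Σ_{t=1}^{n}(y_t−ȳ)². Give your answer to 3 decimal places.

-0.515

Mean ȳ = (14 + 22 + 17 + 25 + 30 + 22 + 7 + 42 + 15 + 22)/10 = 21.6000
Numerator Σ_{t=1}^{9}(y_t−ȳ)(y_{t+1}−ȳ) = -429.5600
Denominator Σ(y_t−ȳ)² = 834.4000
r_1 = -429.5600 / 834.4000 = -0.515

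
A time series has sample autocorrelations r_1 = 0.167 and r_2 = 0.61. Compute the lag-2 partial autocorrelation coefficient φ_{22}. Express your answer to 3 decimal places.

0.599

φ_{22} = (r_2 − r_1²) / (1 − r_1²)
r_1² = (0.167)² = 0.027889
Numerator = 0.61 − 0.0279 = 0.5821; denominator = 1 − 0.0279 = 0.9721
φ_{22} = 0.5821 / 0.9721 = 0.599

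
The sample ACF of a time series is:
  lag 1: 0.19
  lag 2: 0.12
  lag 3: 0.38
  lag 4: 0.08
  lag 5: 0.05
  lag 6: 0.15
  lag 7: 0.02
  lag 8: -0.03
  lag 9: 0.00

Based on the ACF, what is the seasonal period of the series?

The largest autocorrelation is r_3 = 0.38; the remaining lags stay at or below 0.19.
The dominant spike at lag 3 indicates a seasonal period of 3.

3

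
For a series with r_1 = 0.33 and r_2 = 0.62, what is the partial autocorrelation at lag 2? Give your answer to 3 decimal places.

φ_{22} = (r_2 − r_1²) / (1 − r_1²)
r_1² = (0.33)² = 0.1089
Numerator = 0.62 − 0.1089 = 0.5111; denominator = 1 − 0.1089 = 0.8911
φ_{22} = 0.5111 / 0.8911 = 0.574

0.574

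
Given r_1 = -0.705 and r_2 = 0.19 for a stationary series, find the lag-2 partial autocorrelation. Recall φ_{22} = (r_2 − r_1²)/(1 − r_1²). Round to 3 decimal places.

-0.610

φ_{22} = (r_2 − r_1²) / (1 − r_1²)
r_1² = (-0.705)² = 0.497025
Numerator = 0.19 − 0.4970 = -0.3070; denominator = 1 − 0.4970 = 0.5030
φ_{22} = -0.3070 / 0.5030 = -0.610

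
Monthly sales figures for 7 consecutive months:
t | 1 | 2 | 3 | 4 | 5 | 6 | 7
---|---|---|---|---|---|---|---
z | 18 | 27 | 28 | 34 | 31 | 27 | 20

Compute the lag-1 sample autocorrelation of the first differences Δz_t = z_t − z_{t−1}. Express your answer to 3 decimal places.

First differences Δz: 9, 1, 6, -3, -4, -7
Mean of differences = 0.3333
Numerator Σ(Δz_t−Δz̄)(Δz_{t+1}−Δz̄) = 36.8889
Denominator Σ(Δz_t−Δz̄)² = 191.3333
r_1(Δz) = 36.8889 / 191.3333 = 0.193

0.193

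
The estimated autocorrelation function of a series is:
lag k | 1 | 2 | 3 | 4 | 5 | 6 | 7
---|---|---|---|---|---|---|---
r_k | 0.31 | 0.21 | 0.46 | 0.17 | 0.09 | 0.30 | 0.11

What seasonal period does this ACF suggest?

The largest autocorrelation is r_3 = 0.46; the remaining lags stay at or below 0.31. The elevated value at lag 1 (0.31), dropping to 0.21 at lag 2, reflects decaying short-term dependence rather than seasonality.
The dominant spike at lag 3 indicates a seasonal period of 3.

3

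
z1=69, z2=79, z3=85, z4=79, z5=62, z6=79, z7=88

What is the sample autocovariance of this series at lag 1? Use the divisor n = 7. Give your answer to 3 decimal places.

Mean z̄ = (69 + 79 + 85 + 79 + 62 + 79 + 88)/7 = 77.2857
Deviations: -8.2857, 1.7143, 7.7143, 1.7143, -15.2857, 1.7143, 10.7143
Σ_{t=1}^{6}(z_t−z̄)(z_{t+1}−z̄) = -21.7959
γ_1 = -21.7959 / 7 = -3.114

-3.114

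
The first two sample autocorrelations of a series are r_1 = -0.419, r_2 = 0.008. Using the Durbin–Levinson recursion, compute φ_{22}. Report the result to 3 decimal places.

φ_{22} = (r_2 − r_1²) / (1 − r_1²)
r_1² = (-0.419)² = 0.175561
Numerator = 0.008 − 0.1756 = -0.1676; denominator = 1 − 0.1756 = 0.8244
φ_{22} = -0.1676 / 0.8244 = -0.203

-0.203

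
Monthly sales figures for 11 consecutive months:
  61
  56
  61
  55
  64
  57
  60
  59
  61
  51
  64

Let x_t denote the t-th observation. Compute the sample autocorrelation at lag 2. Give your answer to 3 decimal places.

Mean x̄ = (61 + 56 + 61 + 55 + 64 + 57 + 60 + 59 + 61 + 51 + 64)/11 = 59.0000
Numerator Σ_{t=1}^{9}(x_t−x̄)(x_{t+2}−x̄) = 51.0000
Denominator Σ(x_t−x̄)² = 156.0000
r_2 = 51.0000 / 156.0000 = 0.327

0.327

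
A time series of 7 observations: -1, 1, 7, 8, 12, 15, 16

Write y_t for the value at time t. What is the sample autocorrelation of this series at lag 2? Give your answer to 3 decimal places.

Mean ȳ = (-1 + 1 + 7 + 8 + 12 + 15 + 16)/7 = 8.2857
Deviations from mean: -9.2857, -7.2857, -1.2857, -0.2857, 3.7143, 6.7143, 7.7143
Numerator Σ_{t=1}^{5}(y_t−ȳ)(y_{t+2}−ȳ) = 35.9796
Denominator Σ(y_t−ȳ)² = 259.4286
r_2 = 35.9796 / 259.4286 = 0.139

0.139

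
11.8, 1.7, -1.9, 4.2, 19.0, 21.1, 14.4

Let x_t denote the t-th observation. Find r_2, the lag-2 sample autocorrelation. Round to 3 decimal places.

-0.223

Mean x̄ = (11.8 + 1.7 − 1.9 + 4.2 + 19.0 + 21.1 + 14.4)/7 = 10.0429
Deviations from mean: 1.7571, -8.3429, -11.9429, -5.8429, 8.9571, 11.0571, 4.3571
Σ(x_t−x̄)(x_{t+2}−x̄) = (-20.9853) + (48.7461) + (-106.9739) + (-64.6053) + (39.0276) = -104.7908
Denominator Σ(x_t−x̄)² = 470.9371
r_2 = -104.7908 / 470.9371 = -0.223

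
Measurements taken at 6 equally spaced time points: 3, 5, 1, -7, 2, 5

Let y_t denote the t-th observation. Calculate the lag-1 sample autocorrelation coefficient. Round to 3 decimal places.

Mean ȳ = (3 + 5 + 1 − 7 + 2 + 5)/6 = 1.5000
Deviations from mean: 1.5000, 3.5000, -0.5000, -8.5000, 0.5000, 3.5000
Σ(y_t−ȳ)(y_{t+1}−ȳ) = (5.2500) + (-1.7500) + (4.2500) + (-4.2500) + (1.7500) = 5.2500
Denominator Σ(y_t−ȳ)² = 99.5000
r_1 = 5.2500 / 99.5000 = 0.053

0.053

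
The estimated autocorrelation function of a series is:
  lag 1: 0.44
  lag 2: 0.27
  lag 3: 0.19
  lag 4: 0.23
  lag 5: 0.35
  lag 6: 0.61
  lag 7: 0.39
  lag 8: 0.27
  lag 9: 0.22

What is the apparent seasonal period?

6

The largest autocorrelation is r_6 = 0.61; the remaining lags stay at or below 0.44. The elevated value at lag 1 (0.44), dropping to 0.27 at lag 2, reflects decaying short-term dependence rather than seasonality.
The dominant spike at lag 6 indicates a seasonal period of 6.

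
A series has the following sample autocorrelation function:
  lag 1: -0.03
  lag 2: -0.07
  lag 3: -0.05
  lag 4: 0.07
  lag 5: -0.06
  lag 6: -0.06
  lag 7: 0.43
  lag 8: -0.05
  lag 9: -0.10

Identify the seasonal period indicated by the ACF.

The largest autocorrelation is r_7 = 0.43; the remaining lags stay at or below 0.07.
The dominant spike at lag 7 indicates a seasonal period of 7.

7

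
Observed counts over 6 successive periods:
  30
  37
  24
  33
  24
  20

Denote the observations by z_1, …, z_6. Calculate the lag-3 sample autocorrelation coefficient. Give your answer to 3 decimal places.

0.029

Mean z̄ = (30 + 37 + 24 + 33 + 24 + 20)/6 = 28.0000
Deviations from mean: 2.0000, 9.0000, -4.0000, 5.0000, -4.0000, -8.0000
Σ(z_t−z̄)(z_{t+3}−z̄) = (10.0000) + (-36.0000) + (32.0000) = 6.0000
Denominator Σ(z_t−z̄)² = 206.0000
r_3 = 6.0000 / 206.0000 = 0.029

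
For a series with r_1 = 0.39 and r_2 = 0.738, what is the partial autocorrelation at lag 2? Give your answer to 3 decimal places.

φ_{22} = (r_2 − r_1²) / (1 − r_1²)
r_1² = (0.39)² = 0.1521
Numerator = 0.738 − 0.1521 = 0.5859; denominator = 1 − 0.1521 = 0.8479
φ_{22} = 0.5859 / 0.8479 = 0.691

0.691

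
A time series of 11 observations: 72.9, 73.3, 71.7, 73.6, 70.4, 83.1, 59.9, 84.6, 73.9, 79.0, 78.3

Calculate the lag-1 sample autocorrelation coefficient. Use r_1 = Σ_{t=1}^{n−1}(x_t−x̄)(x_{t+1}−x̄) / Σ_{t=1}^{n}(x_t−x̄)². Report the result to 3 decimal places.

-0.636

Mean x̄ = (72.9 + 73.3 + 71.7 + 73.6 + 70.4 + 83.1 + 59.9 + 84.6 + 73.9 + 79.0 + 78.3)/11 = 74.6091
Numerator Σ_{t=1}^{10}(x_t−x̄)(x_{t+1}−x̄) = -288.3528
Denominator Σ(x_t−x̄)² = 453.5091
r_1 = -288.3528 / 453.5091 = -0.636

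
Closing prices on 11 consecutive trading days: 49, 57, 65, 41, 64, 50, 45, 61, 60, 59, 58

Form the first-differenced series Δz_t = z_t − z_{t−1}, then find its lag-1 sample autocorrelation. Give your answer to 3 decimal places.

First differences Δz: 8, 8, -24, 23, -14, -5, 16, -1, -1, -1
Mean of differences = 0.9000
Numerator Σ(Δz_t−Δz̄)(Δz_{t+1}−Δz̄) = -1028.6100
Denominator Σ(Δz_t−Δz̄)² = 1704.9000
r_1(Δz) = -1028.6100 / 1704.9000 = -0.603

-0.603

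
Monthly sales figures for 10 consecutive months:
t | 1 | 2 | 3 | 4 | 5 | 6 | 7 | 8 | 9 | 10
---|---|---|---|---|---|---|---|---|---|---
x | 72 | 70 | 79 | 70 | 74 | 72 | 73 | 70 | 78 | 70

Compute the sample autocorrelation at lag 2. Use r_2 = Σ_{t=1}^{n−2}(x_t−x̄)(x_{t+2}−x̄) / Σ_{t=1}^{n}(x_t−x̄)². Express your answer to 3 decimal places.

Mean x̄ = (72 + 70 + 79 + 70 + 74 + 72 + 73 + 70 + 78 + 70)/10 = 72.8000
Numerator Σ_{t=1}^{8}(x_t−x̄)(x_{t+2}−x̄) = 23.9200
Denominator Σ(x_t−x̄)² = 99.6000
r_2 = 23.9200 / 99.6000 = 0.240

0.240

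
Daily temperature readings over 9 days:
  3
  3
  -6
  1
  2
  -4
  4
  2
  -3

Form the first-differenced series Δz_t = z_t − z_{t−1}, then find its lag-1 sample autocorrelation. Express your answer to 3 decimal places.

-0.459

First differences Δz: 0, -9, 7, 1, -6, 8, -2, -5
Mean of differences = -0.7500
Numerator Σ(Δz_t−Δz̄)(Δz_{t+1}−Δz̄) = -117.3125
Denominator Σ(Δz_t−Δz̄)² = 255.5000
r_1(Δz) = -117.3125 / 255.5000 = -0.459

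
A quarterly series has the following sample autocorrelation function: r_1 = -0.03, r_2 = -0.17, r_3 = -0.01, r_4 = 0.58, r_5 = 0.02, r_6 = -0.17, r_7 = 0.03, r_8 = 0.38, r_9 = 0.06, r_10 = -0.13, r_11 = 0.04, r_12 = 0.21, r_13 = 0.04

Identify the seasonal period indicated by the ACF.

4

The largest autocorrelation is r_4 = 0.58, with weaker echoes at lags 8 (0.38) and 12 (0.21); the remaining lags stay at or below 0.06.
The dominant spike at lag 4 indicates a seasonal period of 4.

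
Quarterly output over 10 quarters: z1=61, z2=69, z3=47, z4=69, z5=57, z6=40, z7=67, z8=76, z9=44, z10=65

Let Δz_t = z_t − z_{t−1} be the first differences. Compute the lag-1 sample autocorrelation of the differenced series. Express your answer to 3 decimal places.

First differences Δz: 8, -22, 22, -12, -17, 27, 9, -32, 21
Mean of differences = 0.4444
Numerator Σ(Δz_t−Δz̄)(Δz_{t+1}−Δz̄) = -1885.0864
Denominator Σ(Δz_t−Δz̄)² = 3738.2222
r_1(Δz) = -1885.0864 / 3738.2222 = -0.504

-0.504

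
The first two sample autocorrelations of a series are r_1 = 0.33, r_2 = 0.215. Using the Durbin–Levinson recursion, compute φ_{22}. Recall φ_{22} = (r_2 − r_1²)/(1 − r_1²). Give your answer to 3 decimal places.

φ_{22} = (r_2 − r_1²) / (1 − r_1²)
r_1² = (0.33)² = 0.1089
Numerator = 0.215 − 0.1089 = 0.1061; denominator = 1 − 0.1089 = 0.8911
φ_{22} = 0.1061 / 0.8911 = 0.119

0.119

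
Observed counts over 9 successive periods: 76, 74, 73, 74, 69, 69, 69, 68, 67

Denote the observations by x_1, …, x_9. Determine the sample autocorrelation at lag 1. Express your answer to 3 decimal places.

Mean x̄ = (76 + 74 + 73 + 74 + 69 + 69 + 69 + 68 + 67)/9 = 71.0000
Numerator Σ_{t=1}^{8}(x_t−x̄)(x_{t+1}−x̄) = 47.0000
Denominator Σ(x_t−x̄)² = 84.0000
r_1 = 47.0000 / 84.0000 = 0.560

0.560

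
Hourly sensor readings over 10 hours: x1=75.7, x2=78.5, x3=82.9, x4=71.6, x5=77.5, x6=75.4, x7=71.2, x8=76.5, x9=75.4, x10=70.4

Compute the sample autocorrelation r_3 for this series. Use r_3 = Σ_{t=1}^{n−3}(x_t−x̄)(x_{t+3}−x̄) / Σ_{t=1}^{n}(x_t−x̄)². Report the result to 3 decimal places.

0.352

Mean x̄ = (75.7 + 78.5 + 82.9 + 71.6 + 77.5 + 75.4 + 71.2 + 76.5 + 75.4 + 70.4)/10 = 75.5100
Numerator Σ_{t=1}^{7}(x_t−x̄)(x_{t+3}−x̄) = 45.2527
Denominator Σ(x_t−x̄)² = 128.5290
r_3 = 45.2527 / 128.5290 = 0.352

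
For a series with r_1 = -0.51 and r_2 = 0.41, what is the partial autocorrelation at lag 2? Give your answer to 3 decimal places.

φ_{22} = (r_2 − r_1²) / (1 − r_1²)
r_1² = (-0.51)² = 0.2601
Numerator = 0.41 − 0.2601 = 0.1499; denominator = 1 − 0.2601 = 0.7399
φ_{22} = 0.1499 / 0.7399 = 0.203

0.203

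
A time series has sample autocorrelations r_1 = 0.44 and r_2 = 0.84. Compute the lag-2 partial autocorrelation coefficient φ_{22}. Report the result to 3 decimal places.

φ_{22} = (r_2 − r_1²) / (1 − r_1²)
r_1² = (0.44)² = 0.1936
Numerator = 0.84 − 0.1936 = 0.6464; denominator = 1 − 0.1936 = 0.8064
φ_{22} = 0.6464 / 0.8064 = 0.802

0.802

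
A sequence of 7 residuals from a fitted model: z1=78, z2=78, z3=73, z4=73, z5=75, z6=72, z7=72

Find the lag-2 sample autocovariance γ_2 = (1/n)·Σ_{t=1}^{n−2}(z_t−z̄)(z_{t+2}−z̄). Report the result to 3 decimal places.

-1.277

Mean z̄ = (78 + 78 + 73 + 73 + 75 + 72 + 72)/7 = 74.4286
Deviations: 3.5714, 3.5714, -1.4286, -1.4286, 0.5714, -2.4286, -2.4286
Σ_{t=1}^{5}(z_t−z̄)(z_{t+2}−z̄) = -8.9388
γ_2 = -8.9388 / 7 = -1.277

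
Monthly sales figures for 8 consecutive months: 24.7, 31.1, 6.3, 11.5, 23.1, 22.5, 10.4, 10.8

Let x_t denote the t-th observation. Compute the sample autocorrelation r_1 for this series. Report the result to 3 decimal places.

Mean x̄ = (24.7 + 31.1 + 6.3 + 11.5 + 23.1 + 22.5 + 10.4 + 10.8)/8 = 17.5500
Σ(x_t−x̄)(x_{t+1}−x̄) = (96.8825) + (-152.4375) + (68.0625) + (-33.5775) + (27.4725) + (-35.3925) + (48.2625) = 19.2725
Denominator Σ(x_t−x̄)² = 549.8800
r_1 = 19.2725 / 549.8800 = 0.035

0.035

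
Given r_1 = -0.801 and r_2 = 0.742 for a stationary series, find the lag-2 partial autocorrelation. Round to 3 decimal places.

φ_{22} = (r_2 − r_1²) / (1 − r_1²)
r_1² = (-0.801)² = 0.641601
Numerator = 0.742 − 0.6416 = 0.1004; denominator = 1 − 0.6416 = 0.3584
φ_{22} = 0.1004 / 0.3584 = 0.280

0.280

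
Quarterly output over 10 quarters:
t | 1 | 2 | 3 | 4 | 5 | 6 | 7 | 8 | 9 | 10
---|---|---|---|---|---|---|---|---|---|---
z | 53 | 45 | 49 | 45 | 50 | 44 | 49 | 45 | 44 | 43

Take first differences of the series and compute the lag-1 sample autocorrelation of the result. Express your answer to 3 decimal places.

First differences Δz: -8, 4, -4, 5, -6, 5, -4, -1, -1
Mean of differences = -1.1111
Numerator Σ(Δz_t−Δz̄)(Δz_{t+1}−Δz̄) = -145.3457
Denominator Σ(Δz_t−Δz̄)² = 188.8889
r_1(Δz) = -145.3457 / 188.8889 = -0.769

-0.769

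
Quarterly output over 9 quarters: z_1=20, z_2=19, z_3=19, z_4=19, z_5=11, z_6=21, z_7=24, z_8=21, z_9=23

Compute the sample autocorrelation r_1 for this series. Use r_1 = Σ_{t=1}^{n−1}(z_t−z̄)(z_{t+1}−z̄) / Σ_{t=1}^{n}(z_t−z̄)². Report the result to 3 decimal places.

Mean z̄ = (20 + 19 + 19 + 19 + 11 + 21 + 24 + 21 + 23)/9 = 19.6667
Numerator Σ_{t=1}^{8}(z_t−z̄)(z_{t+1}−z̄) = 10.8889
Denominator Σ(z_t−z̄)² = 110.0000
r_1 = 10.8889 / 110.0000 = 0.099

0.099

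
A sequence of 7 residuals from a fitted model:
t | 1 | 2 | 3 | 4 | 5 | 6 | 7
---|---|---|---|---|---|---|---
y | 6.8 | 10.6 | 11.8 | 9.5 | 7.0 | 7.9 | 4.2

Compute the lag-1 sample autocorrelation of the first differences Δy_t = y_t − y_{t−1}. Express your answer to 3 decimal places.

First differences Δy: 3.8, 1.2, -2.3, -2.5, 0.9, -3.7
Mean of differences = -0.4333
Numerator Σ(Δy_t−Δȳ)(Δy_{t+1}−Δȳ) = 0.6122
Denominator Σ(Δy_t−Δȳ)² = 40.7933
r_1(Δy) = 0.6122 / 40.7933 = 0.015

0.015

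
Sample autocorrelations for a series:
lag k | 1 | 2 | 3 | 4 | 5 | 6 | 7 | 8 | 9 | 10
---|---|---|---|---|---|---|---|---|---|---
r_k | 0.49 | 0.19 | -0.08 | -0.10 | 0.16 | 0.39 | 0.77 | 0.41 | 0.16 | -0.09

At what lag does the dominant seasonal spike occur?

7

The largest autocorrelation is r_7 = 0.77; the remaining lags stay at or below 0.49. The elevated value at lag 1 (0.49), dropping to 0.19 at lag 2, reflects decaying short-term dependence rather than seasonality.
The dominant spike at lag 7 indicates a seasonal period of 7.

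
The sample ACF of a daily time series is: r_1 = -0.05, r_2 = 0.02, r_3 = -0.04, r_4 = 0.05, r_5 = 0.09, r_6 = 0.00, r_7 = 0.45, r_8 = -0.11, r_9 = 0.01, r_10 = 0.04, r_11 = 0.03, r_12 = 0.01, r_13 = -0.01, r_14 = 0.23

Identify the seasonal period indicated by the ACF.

The largest autocorrelation is r_7 = 0.45, with a weaker echo at lag 14 (0.23); the remaining lags stay at or below 0.09.
The dominant spike at lag 7 indicates a seasonal period of 7.

7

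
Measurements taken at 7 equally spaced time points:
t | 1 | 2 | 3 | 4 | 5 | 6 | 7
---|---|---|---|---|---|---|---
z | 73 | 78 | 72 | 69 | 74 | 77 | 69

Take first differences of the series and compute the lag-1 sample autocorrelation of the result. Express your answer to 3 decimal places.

First differences Δz: 5, -6, -3, 5, 3, -8
Mean of differences = -0.6667
Numerator Σ(Δz_t−Δz̄)(Δz_{t+1}−Δz̄) = -37.1111
Denominator Σ(Δz_t−Δz̄)² = 165.3333
r_1(Δz) = -37.1111 / 165.3333 = -0.224

-0.224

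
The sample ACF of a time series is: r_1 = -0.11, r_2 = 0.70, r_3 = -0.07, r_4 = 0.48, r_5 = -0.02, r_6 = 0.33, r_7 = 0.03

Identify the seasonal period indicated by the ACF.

The largest autocorrelation is r_2 = 0.70, with weaker echoes at lags 4 (0.48) and 6 (0.33); the remaining lags stay at or below 0.03.
The dominant spike at lag 2 indicates a seasonal period of 2.

2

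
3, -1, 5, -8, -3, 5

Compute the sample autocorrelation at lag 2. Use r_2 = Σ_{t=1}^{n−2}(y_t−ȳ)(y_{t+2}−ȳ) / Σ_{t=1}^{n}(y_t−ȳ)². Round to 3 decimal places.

-0.238

Mean ȳ = (3 − 1 + 5 − 8 − 3 + 5)/6 = 0.1667
Deviations from mean: 2.8333, -1.1667, 4.8333, -8.1667, -3.1667, 4.8333
Numerator Σ_{t=1}^{4}(y_t−ȳ)(y_{t+2}−ȳ) = -31.5556
Denominator Σ(y_t−ȳ)² = 132.8333
r_2 = -31.5556 / 132.8333 = -0.238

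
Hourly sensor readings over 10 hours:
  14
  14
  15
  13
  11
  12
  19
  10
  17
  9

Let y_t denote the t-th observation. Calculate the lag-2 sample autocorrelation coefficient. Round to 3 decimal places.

Mean ȳ = (14 + 14 + 15 + 13 + 11 + 12 + 19 + 10 + 17 + 9)/10 = 13.4000
Numerator Σ_{t=1}^{8}(y_t−ȳ)(y_{t+2}−ȳ) = 23.8800
Denominator Σ(y_t−ȳ)² = 86.4000
r_2 = 23.8800 / 86.4000 = 0.276

0.276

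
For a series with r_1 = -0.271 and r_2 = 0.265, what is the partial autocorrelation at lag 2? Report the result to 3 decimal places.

0.207

φ_{22} = (r_2 − r_1²) / (1 − r_1²)
r_1² = (-0.271)² = 0.073441
Numerator = 0.265 − 0.0734 = 0.1916; denominator = 1 − 0.0734 = 0.9266
φ_{22} = 0.1916 / 0.9266 = 0.207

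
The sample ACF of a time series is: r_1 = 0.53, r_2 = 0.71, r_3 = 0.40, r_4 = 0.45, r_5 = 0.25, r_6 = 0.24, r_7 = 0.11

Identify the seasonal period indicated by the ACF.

2

The largest autocorrelation is r_2 = 0.71; the remaining lags stay at or below 0.53.
The dominant spike at lag 2 indicates a seasonal period of 2.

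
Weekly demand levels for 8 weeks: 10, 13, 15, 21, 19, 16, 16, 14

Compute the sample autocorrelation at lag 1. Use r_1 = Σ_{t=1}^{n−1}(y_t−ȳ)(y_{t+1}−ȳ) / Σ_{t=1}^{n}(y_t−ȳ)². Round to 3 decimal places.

0.399

Mean ȳ = (10 + 13 + 15 + 21 + 19 + 16 + 16 + 14)/8 = 15.5000
Deviations from mean: -5.5000, -2.5000, -0.5000, 5.5000, 3.5000, 0.5000, 0.5000, -1.5000
Numerator Σ_{t=1}^{7}(y_t−ȳ)(y_{t+1}−ȳ) = 32.7500
Denominator Σ(y_t−ȳ)² = 82.0000
r_1 = 32.7500 / 82.0000 = 0.399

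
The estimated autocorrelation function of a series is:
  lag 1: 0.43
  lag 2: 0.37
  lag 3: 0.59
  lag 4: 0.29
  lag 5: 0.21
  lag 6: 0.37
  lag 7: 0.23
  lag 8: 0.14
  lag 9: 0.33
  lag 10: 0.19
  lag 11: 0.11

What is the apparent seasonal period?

3

The largest autocorrelation is r_3 = 0.59; the remaining lags stay at or below 0.43. The elevated value at lag 1 (0.43), dropping to 0.37 at lag 2, reflects decaying short-term dependence rather than seasonality.
The dominant spike at lag 3 indicates a seasonal period of 3.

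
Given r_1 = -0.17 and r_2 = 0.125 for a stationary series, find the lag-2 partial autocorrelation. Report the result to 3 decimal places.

φ_{22} = (r_2 − r_1²) / (1 − r_1²)
r_1² = (-0.17)² = 0.0289
Numerator = 0.125 − 0.0289 = 0.0961; denominator = 1 − 0.0289 = 0.9711
φ_{22} = 0.0961 / 0.9711 = 0.099

0.099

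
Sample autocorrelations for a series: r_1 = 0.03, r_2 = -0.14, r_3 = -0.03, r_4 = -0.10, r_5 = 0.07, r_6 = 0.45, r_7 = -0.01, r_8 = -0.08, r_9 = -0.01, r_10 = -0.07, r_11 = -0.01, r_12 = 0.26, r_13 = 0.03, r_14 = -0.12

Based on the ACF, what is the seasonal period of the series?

The largest autocorrelation is r_6 = 0.45, with a weaker echo at lag 12 (0.26); the remaining lags stay at or below 0.07.
The dominant spike at lag 6 indicates a seasonal period of 6.

6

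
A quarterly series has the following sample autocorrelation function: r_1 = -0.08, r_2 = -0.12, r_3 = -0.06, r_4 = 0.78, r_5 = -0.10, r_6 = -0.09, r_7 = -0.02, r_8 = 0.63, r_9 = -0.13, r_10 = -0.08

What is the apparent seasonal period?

The largest autocorrelation is r_4 = 0.78, with a weaker echo at lag 8 (0.63); the remaining lags stay at or below -0.02.
The dominant spike at lag 4 indicates a seasonal period of 4.

4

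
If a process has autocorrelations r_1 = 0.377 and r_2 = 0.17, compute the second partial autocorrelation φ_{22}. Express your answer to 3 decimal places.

0.032

φ_{22} = (r_2 − r_1²) / (1 − r_1²)
r_1² = (0.377)² = 0.142129
Numerator = 0.17 − 0.1421 = 0.0279; denominator = 1 − 0.1421 = 0.8579
φ_{22} = 0.0279 / 0.8579 = 0.032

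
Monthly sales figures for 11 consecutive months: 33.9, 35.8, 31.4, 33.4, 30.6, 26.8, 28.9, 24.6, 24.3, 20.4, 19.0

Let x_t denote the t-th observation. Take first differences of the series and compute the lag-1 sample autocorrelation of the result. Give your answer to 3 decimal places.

-0.690

First differences Δx: 1.9, -4.4, 2.0, -2.8, -3.8, 2.1, -4.3, -0.3, -3.9, -1.4
Mean of differences = -1.4900
Numerator Σ(Δx_t−Δx̄)(Δx_{t+1}−Δx̄) = -46.3761
Denominator Σ(Δx_t−Δx̄)² = 67.2090
r_1(Δx) = -46.3761 / 67.2090 = -0.690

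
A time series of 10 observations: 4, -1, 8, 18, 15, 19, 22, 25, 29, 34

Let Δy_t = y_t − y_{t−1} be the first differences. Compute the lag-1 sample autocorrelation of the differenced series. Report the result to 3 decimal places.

First differences Δy: -5, 9, 10, -3, 4, 3, 3, 4, 5
Mean of differences = 3.3333
Numerator Σ(Δy_t−Δȳ)(Δy_{t+1}−Δȳ) = -55.1111
Denominator Σ(Δy_t−Δȳ)² = 190.0000
r_1(Δy) = -55.1111 / 190.0000 = -0.290

-0.290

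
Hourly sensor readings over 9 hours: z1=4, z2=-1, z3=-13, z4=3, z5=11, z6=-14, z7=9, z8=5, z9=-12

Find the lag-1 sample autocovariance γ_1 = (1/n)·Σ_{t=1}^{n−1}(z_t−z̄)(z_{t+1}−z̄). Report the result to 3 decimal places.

Mean z̄ = (4 − 1 − 13 + 3 + 11 − 14 + 9 + 5 − 12)/9 = -0.8889
Σ_{t=1}^{8}(z_t−z̄)(z_{t+1}−z̄) = -292.7901
γ_1 = -292.7901 / 9 = -32.532

-32.532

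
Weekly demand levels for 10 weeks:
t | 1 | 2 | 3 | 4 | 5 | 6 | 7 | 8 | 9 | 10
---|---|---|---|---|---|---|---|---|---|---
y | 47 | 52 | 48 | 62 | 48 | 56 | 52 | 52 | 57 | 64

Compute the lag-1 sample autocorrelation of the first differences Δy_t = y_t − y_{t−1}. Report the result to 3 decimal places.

-0.710

First differences Δy: 5, -4, 14, -14, 8, -4, 0, 5, 7
Mean of differences = 1.8889
Numerator Σ(Δy_t−Δȳ)(Δy_{t+1}−Δȳ) = -394.0123
Denominator Σ(Δy_t−Δȳ)² = 554.8889
r_1(Δy) = -394.0123 / 554.8889 = -0.710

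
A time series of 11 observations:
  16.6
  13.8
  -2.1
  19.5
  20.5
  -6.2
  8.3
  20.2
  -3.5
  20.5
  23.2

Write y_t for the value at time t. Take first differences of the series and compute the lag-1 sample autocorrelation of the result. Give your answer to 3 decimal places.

First differences Δy: -2.8, -15.9, 21.6, 1.0, -26.7, 14.5, 11.9, -23.7, 24.0, 2.7
Mean of differences = 0.6600
Numerator Σ(Δy_t−Δȳ)(Δy_{t+1}−Δȳ) = -1309.5076
Denominator Σ(Δy_t−Δȳ)² = 2933.5840
r_1(Δy) = -1309.5076 / 2933.5840 = -0.446

-0.446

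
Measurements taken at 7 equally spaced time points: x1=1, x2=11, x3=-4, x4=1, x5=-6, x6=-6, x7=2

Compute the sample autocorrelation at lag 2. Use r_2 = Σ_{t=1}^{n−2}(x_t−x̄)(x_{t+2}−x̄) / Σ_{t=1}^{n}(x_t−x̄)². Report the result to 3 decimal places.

Mean x̄ = (1 + 11 − 4 + 1 − 6 − 6 + 2)/7 = -0.1429
Deviations from mean: 1.1429, 11.1429, -3.8571, 1.1429, -5.8571, -5.8571, 2.1429
Σ(x_t−x̄)(x_{t+2}−x̄) = (-4.4082) + (12.7347) + (22.5918) + (-6.6939) + (-12.5510) = 11.6735
Denominator Σ(x_t−x̄)² = 214.8571
r_2 = 11.6735 / 214.8571 = 0.054

0.054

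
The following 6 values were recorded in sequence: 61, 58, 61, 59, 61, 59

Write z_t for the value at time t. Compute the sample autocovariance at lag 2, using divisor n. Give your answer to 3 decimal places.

0.824

Mean z̄ = (61 + 58 + 61 + 59 + 61 + 59)/6 = 59.8333
Σ_{t=1}^{4}(z_t−z̄)(z_{t+2}−z̄) = 4.9444
γ_2 = 4.9444 / 6 = 0.824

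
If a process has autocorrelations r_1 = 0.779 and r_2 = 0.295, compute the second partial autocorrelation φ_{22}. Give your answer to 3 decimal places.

φ_{22} = (r_2 − r_1²) / (1 − r_1²)
r_1² = (0.779)² = 0.606841
Numerator = 0.295 − 0.6068 = -0.3118; denominator = 1 − 0.6068 = 0.3932
φ_{22} = -0.3118 / 0.3932 = -0.793

-0.793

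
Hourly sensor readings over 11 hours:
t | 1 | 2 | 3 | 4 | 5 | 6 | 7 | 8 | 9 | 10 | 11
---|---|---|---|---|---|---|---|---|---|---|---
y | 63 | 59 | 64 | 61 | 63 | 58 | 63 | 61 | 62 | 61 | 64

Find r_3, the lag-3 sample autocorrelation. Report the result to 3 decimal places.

Mean ȳ = (63 + 59 + 64 + 61 + 63 + 58 + 63 + 61 + 62 + 61 + 64)/11 = 61.7273
Numerator Σ_{t=1}^{8}(y_t−ȳ)(y_{t+3}−ȳ) = -18.3140
Denominator Σ(y_t−ȳ)² = 38.1818
r_3 = -18.3140 / 38.1818 = -0.480

-0.480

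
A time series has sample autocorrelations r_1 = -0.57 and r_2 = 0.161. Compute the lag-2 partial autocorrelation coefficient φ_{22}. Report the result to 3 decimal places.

-0.243

φ_{22} = (r_2 − r_1²) / (1 − r_1²)
r_1² = (-0.57)² = 0.3249
Numerator = 0.161 − 0.3249 = -0.1639; denominator = 1 − 0.3249 = 0.6751
φ_{22} = -0.1639 / 0.6751 = -0.243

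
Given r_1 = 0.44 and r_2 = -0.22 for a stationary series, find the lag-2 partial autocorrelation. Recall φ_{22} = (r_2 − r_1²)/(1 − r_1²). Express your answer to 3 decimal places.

-0.513

φ_{22} = (r_2 − r_1²) / (1 − r_1²)
r_1² = (0.44)² = 0.1936
Numerator = -0.22 − 0.1936 = -0.4136; denominator = 1 − 0.1936 = 0.8064
φ_{22} = -0.4136 / 0.8064 = -0.513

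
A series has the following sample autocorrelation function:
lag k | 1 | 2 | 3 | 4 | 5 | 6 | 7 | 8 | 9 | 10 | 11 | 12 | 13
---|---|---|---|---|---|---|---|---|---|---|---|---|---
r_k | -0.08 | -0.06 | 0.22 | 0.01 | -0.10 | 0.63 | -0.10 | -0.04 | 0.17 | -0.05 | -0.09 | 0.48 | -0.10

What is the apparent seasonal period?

The largest autocorrelation is r_6 = 0.63, with a weaker echo at lag 12 (0.48); the remaining lags stay at or below 0.22.
The dominant spike at lag 6 indicates a seasonal period of 6.

6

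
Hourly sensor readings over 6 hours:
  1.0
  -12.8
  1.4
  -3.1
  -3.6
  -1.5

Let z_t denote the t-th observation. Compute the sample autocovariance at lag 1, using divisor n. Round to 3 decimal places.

-14.037

Mean z̄ = (1.0 − 12.8 + 1.4 − 3.1 − 3.6 − 1.5)/6 = -3.1000
Deviations: 4.1000, -9.7000, 4.5000, 0.0000, -0.5000, 1.6000
Σ_{t=1}^{5}(z_t−z̄)(z_{t+1}−z̄) = -84.2200
γ_1 = -84.2200 / 6 = -14.037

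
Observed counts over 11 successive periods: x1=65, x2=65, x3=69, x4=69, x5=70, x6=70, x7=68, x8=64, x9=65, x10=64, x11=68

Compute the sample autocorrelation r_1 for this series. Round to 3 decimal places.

Mean x̄ = (65 + 65 + 69 + 69 + 70 + 70 + 68 + 64 + 65 + 64 + 68)/11 = 67.0000
Numerator Σ_{t=1}^{10}(x_t−x̄)(x_{t+1}−x̄) = 28.0000
Denominator Σ(x_t−x̄)² = 58.0000
r_1 = 28.0000 / 58.0000 = 0.483

0.483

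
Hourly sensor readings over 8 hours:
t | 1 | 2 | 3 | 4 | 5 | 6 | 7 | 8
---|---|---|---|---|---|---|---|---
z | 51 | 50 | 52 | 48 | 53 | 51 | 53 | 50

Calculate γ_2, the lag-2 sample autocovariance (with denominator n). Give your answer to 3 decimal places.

Mean z̄ = (51 + 50 + 52 + 48 + 53 + 51 + 53 + 50)/8 = 51.0000
Σ_{t=1}^{6}(z_t−z̄)(z_{t+2}−z̄) = 9.0000
γ_2 = 9.0000 / 8 = 1.125

1.125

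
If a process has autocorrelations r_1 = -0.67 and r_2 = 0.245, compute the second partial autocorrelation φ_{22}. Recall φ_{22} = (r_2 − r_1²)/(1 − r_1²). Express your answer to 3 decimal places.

-0.370

φ_{22} = (r_2 − r_1²) / (1 − r_1²)
r_1² = (-0.67)² = 0.4489
Numerator = 0.245 − 0.4489 = -0.2039; denominator = 1 − 0.4489 = 0.5511
φ_{22} = -0.2039 / 0.5511 = -0.370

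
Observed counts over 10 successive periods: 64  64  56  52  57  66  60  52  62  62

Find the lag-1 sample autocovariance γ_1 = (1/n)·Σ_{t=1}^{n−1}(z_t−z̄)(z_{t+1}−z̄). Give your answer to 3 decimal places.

Mean z̄ = (64 + 64 + 56 + 52 + 57 + 66 + 60 + 52 + 62 + 62)/10 = 59.5000
Σ_{t=1}^{9}(z_t−z̄)(z_{t+1}−z̄) = 20.2500
γ_1 = 20.2500 / 10 = 2.025

2.025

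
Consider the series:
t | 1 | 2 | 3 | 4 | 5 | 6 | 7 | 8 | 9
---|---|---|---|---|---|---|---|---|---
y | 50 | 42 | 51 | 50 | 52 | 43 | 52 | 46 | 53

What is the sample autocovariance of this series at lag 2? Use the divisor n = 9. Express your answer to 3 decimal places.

3.841

Mean ȳ = (50 + 42 + 51 + 50 + 52 + 43 + 52 + 46 + 53)/9 = 48.7778
Σ_{t=1}^{7}(y_t−ȳ)(y_{t+2}−ȳ) = 34.5679
γ_2 = 34.5679 / 9 = 3.841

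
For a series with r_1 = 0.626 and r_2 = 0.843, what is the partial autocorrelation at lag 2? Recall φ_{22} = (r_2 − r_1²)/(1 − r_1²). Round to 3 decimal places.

φ_{22} = (r_2 − r_1²) / (1 − r_1²)
r_1² = (0.626)² = 0.391876
Numerator = 0.843 − 0.3919 = 0.4511; denominator = 1 − 0.3919 = 0.6081
φ_{22} = 0.4511 / 0.6081 = 0.742

0.742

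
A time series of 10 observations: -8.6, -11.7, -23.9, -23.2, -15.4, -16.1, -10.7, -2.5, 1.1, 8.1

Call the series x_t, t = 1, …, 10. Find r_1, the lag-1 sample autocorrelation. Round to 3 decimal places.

0.619

Mean x̄ = (-8.6 − 11.7 − 23.9 − 23.2 − 15.4 − 16.1 − 10.7 − 2.5 + 1.1 + 8.1)/10 = -10.2900
Numerator Σ_{t=1}^{9}(x_t−x̄)(x_{t+1}−x̄) = 585.5499
Denominator Σ(x_t−x̄)² = 945.3890
r_1 = 585.5499 / 945.3890 = 0.619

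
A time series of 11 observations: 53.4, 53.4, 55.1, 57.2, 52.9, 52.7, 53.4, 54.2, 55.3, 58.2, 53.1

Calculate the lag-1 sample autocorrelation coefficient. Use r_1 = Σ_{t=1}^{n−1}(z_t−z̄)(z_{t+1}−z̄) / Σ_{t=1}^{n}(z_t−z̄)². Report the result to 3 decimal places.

0.020

Mean z̄ = (53.4 + 53.4 + 55.1 + 57.2 + 52.9 + 52.7 + 53.4 + 54.2 + 55.3 + 58.2 + 53.1)/11 = 54.4455
Numerator Σ_{t=1}^{10}(z_t−z̄)(z_{t+1}−z̄) = 0.6807
Denominator Σ(z_t−z̄)² = 33.4273
r_1 = 0.6807 / 33.4273 = 0.020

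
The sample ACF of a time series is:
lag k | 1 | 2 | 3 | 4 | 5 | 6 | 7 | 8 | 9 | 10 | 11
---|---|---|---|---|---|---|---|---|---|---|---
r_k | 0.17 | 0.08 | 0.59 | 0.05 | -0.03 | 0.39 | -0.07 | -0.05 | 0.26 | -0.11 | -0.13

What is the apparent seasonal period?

3

The largest autocorrelation is r_3 = 0.59, with weaker echoes at lags 6 (0.39) and 9 (0.26); the remaining lags stay at or below 0.17.
The dominant spike at lag 3 indicates a seasonal period of 3.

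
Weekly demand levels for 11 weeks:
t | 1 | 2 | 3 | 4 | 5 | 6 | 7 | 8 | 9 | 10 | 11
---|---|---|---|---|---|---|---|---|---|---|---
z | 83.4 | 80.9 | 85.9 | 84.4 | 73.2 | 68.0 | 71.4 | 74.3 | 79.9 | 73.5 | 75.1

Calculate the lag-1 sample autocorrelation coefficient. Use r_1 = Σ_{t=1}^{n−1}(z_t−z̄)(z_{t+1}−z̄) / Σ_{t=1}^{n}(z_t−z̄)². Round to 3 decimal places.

0.535

Mean z̄ = (83.4 + 80.9 + 85.9 + 84.4 + 73.2 + 68.0 + 71.4 + 74.3 + 79.9 + 73.5 + 75.1)/11 = 77.2727
Numerator Σ_{t=1}^{10}(z_t−z̄)(z_{t+1}−z̄) = 186.1347
Denominator Σ(z_t−z̄)² = 347.6818
r_1 = 186.1347 / 347.6818 = 0.535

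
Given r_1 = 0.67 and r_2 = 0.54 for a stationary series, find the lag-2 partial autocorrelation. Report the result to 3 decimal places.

φ_{22} = (r_2 − r_1²) / (1 − r_1²)
r_1² = (0.67)² = 0.4489
Numerator = 0.54 − 0.4489 = 0.0911; denominator = 1 − 0.4489 = 0.5511
φ_{22} = 0.0911 / 0.5511 = 0.165

0.165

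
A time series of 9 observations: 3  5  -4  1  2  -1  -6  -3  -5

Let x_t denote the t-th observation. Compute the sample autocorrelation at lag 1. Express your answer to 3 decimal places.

0.201

Mean x̄ = (3 + 5 − 4 + 1 + 2 − 1 − 6 − 3 − 5)/9 = -0.8889
Numerator Σ_{t=1}^{8}(x_t−x̄)(x_{t+1}−x̄) = 23.8765
Denominator Σ(x_t−x̄)² = 118.8889
r_1 = 23.8765 / 118.8889 = 0.201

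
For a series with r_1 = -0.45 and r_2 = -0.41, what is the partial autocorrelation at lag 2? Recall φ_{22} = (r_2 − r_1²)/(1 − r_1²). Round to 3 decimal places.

φ_{22} = (r_2 − r_1²) / (1 − r_1²)
r_1² = (-0.45)² = 0.2025
Numerator = -0.41 − 0.2025 = -0.6125; denominator = 1 − 0.2025 = 0.7975
φ_{22} = -0.6125 / 0.7975 = -0.768

-0.768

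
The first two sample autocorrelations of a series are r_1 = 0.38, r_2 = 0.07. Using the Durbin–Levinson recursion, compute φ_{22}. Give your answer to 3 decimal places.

-0.087

φ_{22} = (r_2 − r_1²) / (1 − r_1²)
r_1² = (0.38)² = 0.1444
Numerator = 0.07 − 0.1444 = -0.0744; denominator = 1 − 0.1444 = 0.8556
φ_{22} = -0.0744 / 0.8556 = -0.087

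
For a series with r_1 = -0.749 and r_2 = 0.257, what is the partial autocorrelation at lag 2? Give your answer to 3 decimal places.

φ_{22} = (r_2 − r_1²) / (1 − r_1²)
r_1² = (-0.749)² = 0.561001
Numerator = 0.257 − 0.5610 = -0.3040; denominator = 1 − 0.5610 = 0.4390
φ_{22} = -0.3040 / 0.4390 = -0.692

-0.692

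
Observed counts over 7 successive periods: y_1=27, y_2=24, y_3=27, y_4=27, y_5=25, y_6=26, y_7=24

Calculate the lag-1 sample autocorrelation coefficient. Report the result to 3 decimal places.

-0.382

Mean ȳ = (27 + 24 + 27 + 27 + 25 + 26 + 24)/7 = 25.7143
Deviations from mean: 1.2857, -1.7143, 1.2857, 1.2857, -0.7143, 0.2857, -1.7143
Σ(y_t−ȳ)(y_{t+1}−ȳ) = (-2.2041) + (-2.2041) + (1.6531) + (-0.9184) + (-0.2041) + (-0.4898) = -4.3673
Denominator Σ(y_t−ȳ)² = 11.4286
r_1 = -4.3673 / 11.4286 = -0.382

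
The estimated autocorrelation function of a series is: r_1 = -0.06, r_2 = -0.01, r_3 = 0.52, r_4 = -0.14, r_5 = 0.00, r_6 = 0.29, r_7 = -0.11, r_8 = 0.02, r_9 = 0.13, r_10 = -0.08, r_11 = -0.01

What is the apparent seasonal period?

3

The largest autocorrelation is r_3 = 0.52, with a weaker echo at lag 6 (0.29); the remaining lags stay at or below 0.13.
The dominant spike at lag 3 indicates a seasonal period of 3.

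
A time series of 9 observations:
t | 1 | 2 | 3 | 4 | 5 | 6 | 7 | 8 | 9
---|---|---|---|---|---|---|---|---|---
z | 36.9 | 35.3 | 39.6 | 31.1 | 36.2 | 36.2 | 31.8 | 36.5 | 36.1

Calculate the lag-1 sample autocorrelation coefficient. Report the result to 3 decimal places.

Mean z̄ = (36.9 + 35.3 + 39.6 + 31.1 + 36.2 + 36.2 + 31.8 + 36.5 + 36.1)/9 = 35.5222
Numerator Σ_{t=1}^{8}(z_t−z̄)(z_{t+1}−z̄) = -27.3805
Denominator Σ(z_t−z̄)² = 54.1956
r_1 = -27.3805 / 54.1956 = -0.505

-0.505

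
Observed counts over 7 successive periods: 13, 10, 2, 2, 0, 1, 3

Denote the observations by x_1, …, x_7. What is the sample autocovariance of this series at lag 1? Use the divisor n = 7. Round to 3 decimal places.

Mean x̄ = (13 + 10 + 2 + 2 + 0 + 1 + 3)/7 = 4.4286
Σ_{t=1}^{6}(x_t−x̄)(x_{t+1}−x̄) = 70.9592
γ_1 = 70.9592 / 7 = 10.137

10.137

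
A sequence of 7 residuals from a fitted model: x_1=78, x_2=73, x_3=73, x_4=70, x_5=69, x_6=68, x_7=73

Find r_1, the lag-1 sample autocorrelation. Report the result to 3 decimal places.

0.279

Mean x̄ = (78 + 73 + 73 + 70 + 69 + 68 + 73)/7 = 72.0000
Σ(x_t−x̄)(x_{t+1}−x̄) = (6.0000) + (1.0000) + (-2.0000) + (6.0000) + (12.0000) + (-4.0000) = 19.0000
Denominator Σ(x_t−x̄)² = 68.0000
r_1 = 19.0000 / 68.0000 = 0.279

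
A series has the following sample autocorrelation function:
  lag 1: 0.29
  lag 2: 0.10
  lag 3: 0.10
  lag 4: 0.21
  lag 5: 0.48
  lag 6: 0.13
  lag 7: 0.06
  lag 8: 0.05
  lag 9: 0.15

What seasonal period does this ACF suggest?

5

The largest autocorrelation is r_5 = 0.48; the remaining lags stay at or below 0.29. The elevated value at lag 1 (0.29), dropping to 0.10 at lag 2, reflects decaying short-term dependence rather than seasonality.
The dominant spike at lag 5 indicates a seasonal period of 5.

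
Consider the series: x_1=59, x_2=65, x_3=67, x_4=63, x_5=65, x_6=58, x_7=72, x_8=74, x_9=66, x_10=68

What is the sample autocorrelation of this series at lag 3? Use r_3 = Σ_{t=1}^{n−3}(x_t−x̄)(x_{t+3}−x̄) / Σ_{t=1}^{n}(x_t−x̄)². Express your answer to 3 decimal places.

Mean x̄ = (59 + 65 + 67 + 63 + 65 + 58 + 72 + 74 + 66 + 68)/10 = 65.7000
Numerator Σ_{t=1}^{7}(x_t−x̄)(x_{t+3}−x̄) = -2.0700
Denominator Σ(x_t−x̄)² = 228.1000
r_3 = -2.0700 / 228.1000 = -0.009

-0.009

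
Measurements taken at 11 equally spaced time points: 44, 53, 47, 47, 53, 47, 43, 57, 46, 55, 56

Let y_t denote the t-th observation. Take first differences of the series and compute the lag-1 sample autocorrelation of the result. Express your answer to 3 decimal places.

-0.627

First differences Δy: 9, -6, 0, 6, -6, -4, 14, -11, 9, 1
Mean of differences = 1.2000
Numerator Σ(Δy_t−Δȳ)(Δy_{t+1}−Δȳ) = -369.8400
Denominator Σ(Δy_t−Δȳ)² = 589.6000
r_1(Δy) = -369.8400 / 589.6000 = -0.627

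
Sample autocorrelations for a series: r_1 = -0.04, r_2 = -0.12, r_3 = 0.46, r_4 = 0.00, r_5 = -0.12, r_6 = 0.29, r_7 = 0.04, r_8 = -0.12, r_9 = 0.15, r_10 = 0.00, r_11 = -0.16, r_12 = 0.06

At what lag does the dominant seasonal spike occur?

3

The largest autocorrelation is r_3 = 0.46, with weaker echoes at lags 6 (0.29) and 9 (0.15); the remaining lags stay at or below 0.06.
The dominant spike at lag 3 indicates a seasonal period of 3.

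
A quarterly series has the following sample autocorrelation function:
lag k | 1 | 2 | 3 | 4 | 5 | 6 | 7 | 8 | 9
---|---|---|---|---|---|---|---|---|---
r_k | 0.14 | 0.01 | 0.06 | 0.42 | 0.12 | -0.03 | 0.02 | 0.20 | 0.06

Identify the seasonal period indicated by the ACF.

4

The largest autocorrelation is r_4 = 0.42, with a weaker echo at lag 8 (0.20); the remaining lags stay at or below 0.14.
The dominant spike at lag 4 indicates a seasonal period of 4.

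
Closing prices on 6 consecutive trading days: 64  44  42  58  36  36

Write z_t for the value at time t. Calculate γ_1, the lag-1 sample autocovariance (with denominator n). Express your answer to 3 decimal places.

Mean z̄ = (64 + 44 + 42 + 58 + 36 + 36)/6 = 46.6667
Σ_{t=1}^{5}(z_t−z̄)(z_{t+1}−z̄) = -93.7778
γ_1 = -93.7778 / 6 = -15.630

-15.630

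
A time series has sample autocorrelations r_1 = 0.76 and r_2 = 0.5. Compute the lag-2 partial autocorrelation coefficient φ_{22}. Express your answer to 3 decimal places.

-0.184

φ_{22} = (r_2 − r_1²) / (1 − r_1²)
r_1² = (0.76)² = 0.5776
Numerator = 0.5 − 0.5776 = -0.0776; denominator = 1 − 0.5776 = 0.4224
φ_{22} = -0.0776 / 0.4224 = -0.184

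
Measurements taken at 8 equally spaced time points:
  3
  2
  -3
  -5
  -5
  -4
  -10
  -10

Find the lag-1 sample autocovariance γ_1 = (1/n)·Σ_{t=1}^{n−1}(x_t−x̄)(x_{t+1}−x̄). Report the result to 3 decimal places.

Mean x̄ = (3 + 2 − 3 − 5 − 5 − 4 − 10 − 10)/8 = -4.0000
Deviations: 7.0000, 6.0000, 1.0000, -1.0000, -1.0000, 0.0000, -6.0000, -6.0000
Σ_{t=1}^{7}(x_t−x̄)(x_{t+1}−x̄) = 84.0000
γ_1 = 84.0000 / 8 = 10.500

10.500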